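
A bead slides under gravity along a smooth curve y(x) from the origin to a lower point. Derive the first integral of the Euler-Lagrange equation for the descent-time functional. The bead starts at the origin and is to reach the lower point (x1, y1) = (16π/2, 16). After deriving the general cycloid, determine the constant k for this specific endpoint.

The Lagrangian L = sqrt((1 + y'^2) / y) has no explicit x dependence, so the Beltrami identity applies:
    L − y' ∂L/∂y' = C.
Compute ∂L/∂y' = y' / sqrt(y (1 + y'^2)).
Substitute:
    sqrt((1 + y'^2)/y) − y'·y' / sqrt(y (1 + y'^2))
    = (1 + y'^2) / sqrt(y (1 + y'^2)) − y'^2 / sqrt(y (1 + y'^2))
    = 1 / sqrt(y (1 + y'^2)) = C.
Squaring and rearranging gives the first integral
    y (1 + y'^2) = 1/C^2 =: k   (constant).
Solving this first-order ODE by the substitution
    y = (k/2)(1 − cos θ)
yields the cycloid parameterisation
    x(θ) = (k/2)(θ − sin θ),   y(θ) = (k/2)(1 − cos θ).
The constant k is fixed by the endpoint condition.
Now fit the given lower endpoint (x1, y1) = (16π/2, 16). At the bottom of the first arch (θ = π), the parametric equations give
    y(π) = (k/2)(1 − cos π) = k,
    x(π) = (k/2)(π − sin π) = kπ/2.
Matching y(π) = 16 gives k = 16, consistent with x(π) = 16π/2. Therefore the specific cycloid is
    x(θ) = (16/2)(θ − sin θ),   y(θ) = (16/2)(1 − cos θ).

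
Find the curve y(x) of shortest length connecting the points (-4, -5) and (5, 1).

Arc-length functional: J[y] = ∫ sqrt(1 + (y')^2) dx.
Lagrangian L = sqrt(1 + (y')^2) has no explicit y dependence, so ∂L/∂y = 0 and the Euler-Lagrange equation gives
    d/dx( y' / sqrt(1 + (y')^2) ) = 0  ⇒  y' / sqrt(1 + (y')^2) = const.
Hence y' is constant, so y(x) is affine.
Fitting the endpoints (-4, -5) and (5, 1):
    slope m = (1 − (-5)) / (5 − (-4)) = 2/3,
    intercept c = (-5) − m·(-4) = -7/3.
Extremal: y(x) = (2/3) x - 7/3.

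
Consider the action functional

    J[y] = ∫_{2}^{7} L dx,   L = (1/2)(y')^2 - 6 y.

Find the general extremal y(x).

The Lagrangian is L = (1/2)(y')^2 - 6 y.
∂L/∂y = -6.
∂L/∂y' = y'.
The Euler-Lagrange equation d/dx(∂L/∂y') − ∂L/∂y = 0 becomes:
    y'' + 6 = 0
General solution: y(x) = -3 x^2 + A x + B, where A and B are arbitrary constants fixed by the endpoint conditions.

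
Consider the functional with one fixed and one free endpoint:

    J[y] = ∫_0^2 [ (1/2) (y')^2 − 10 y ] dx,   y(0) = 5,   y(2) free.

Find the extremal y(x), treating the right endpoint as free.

The Lagrangian L = (1/2) (y')^2 − 10 y gives
    ∂L/∂y = −10,   ∂L/∂y' = y'.
Euler-Lagrange: d/dx(y') − (−10) = 0, i.e. y'' + 10 = 0, so
    y(x) = −(10/2) x^2 + C1 x + C2.
Fixed left endpoint y(0) = 5 ⇒ C2 = 5.
The right endpoint x = 2 is free, so the natural (transversality) condition is ∂L/∂y' |_{x=2} = 0, i.e. y'(2) = 0.
Compute y'(x) = −10 x + C1, so y'(2) = −20 + C1 = 0 ⇒ C1 = 20.
Therefore the extremal is
    y(x) = −5 x^2 + 20 x + 5.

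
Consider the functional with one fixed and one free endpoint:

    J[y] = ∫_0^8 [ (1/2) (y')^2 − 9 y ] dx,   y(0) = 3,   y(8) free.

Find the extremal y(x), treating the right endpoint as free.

The Lagrangian L = (1/2) (y')^2 − 9 y gives
    ∂L/∂y = −9,   ∂L/∂y' = y'.
Euler-Lagrange: d/dx(y') − (−9) = 0, i.e. y'' + 9 = 0, so
    y(x) = −(9/2) x^2 + C1 x + C2.
Fixed left endpoint y(0) = 3 ⇒ C2 = 3.
The right endpoint x = 8 is free, so the natural (transversality) condition is ∂L/∂y' |_{x=8} = 0, i.e. y'(8) = 0.
Compute y'(x) = −9 x + C1, so y'(8) = −72 + C1 = 0 ⇒ C1 = 72.
Therefore the extremal is
    y(x) = −(9/2) x^2 + 72 x + 3.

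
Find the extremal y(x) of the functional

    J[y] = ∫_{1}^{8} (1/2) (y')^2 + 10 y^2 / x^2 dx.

The Lagrangian is L = (1/2) (y')^2 + 10 y^2 / x^2.
Compute ∂L/∂y = 20y/x^2, ∂L/∂y' = y'.
The Euler-Lagrange equation d/dx(∂L/∂y') − ∂L/∂y = 0 reduces to
    y'' − 20/x^2 · y = 0  (x > 0).
Its general solution is
    y(x) = A x^5 + B x^(-4),
with A, B fixed by the endpoint conditions.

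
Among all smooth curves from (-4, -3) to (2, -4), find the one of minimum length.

Arc-length functional: J[y] = ∫ sqrt(1 + (y')^2) dx.
Lagrangian L = sqrt(1 + (y')^2) has no explicit y dependence, so ∂L/∂y = 0 and the Euler-Lagrange equation gives
    d/dx( y' / sqrt(1 + (y')^2) ) = 0  ⇒  y' / sqrt(1 + (y')^2) = const.
Hence y' is constant, so y(x) is affine.
Fitting the endpoints (-4, -3) and (2, -4):
    slope m = ((-4) − (-3)) / (2 − (-4)) = -1/6,
    intercept c = (-3) − m·(-4) = -11/3.
Extremal: y(x) = (-1/6) x - 11/3.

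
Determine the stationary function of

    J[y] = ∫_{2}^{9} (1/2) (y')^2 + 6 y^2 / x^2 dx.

The Lagrangian is L = (1/2) (y')^2 + 6 y^2 / x^2.
Compute ∂L/∂y = 12y/x^2, ∂L/∂y' = y'.
The Euler-Lagrange equation d/dx(∂L/∂y') − ∂L/∂y = 0 reduces to
    y'' − 12/x^2 · y = 0  (x > 0).
Its general solution is
    y(x) = A x^4 + B x^(-3),
with A, B fixed by the endpoint conditions.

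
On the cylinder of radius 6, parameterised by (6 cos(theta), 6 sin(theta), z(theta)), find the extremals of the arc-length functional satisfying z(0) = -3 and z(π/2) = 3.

Parameterise the cylinder of radius R = 6 as
    r(θ) = (6 cos θ, 6 sin θ, z(θ)).
The arc-length element is
    ds = sqrt(36 + (dz/dθ)^2) dθ,
so the Lagrangian is L = sqrt(36 + z'^2).
L depends on z' only, not on z or θ, so ∂L/∂z = 0 and
    ∂L/∂z' = z' / sqrt(36 + z'^2).
The Euler-Lagrange equation gives
    d/dθ( z' / sqrt(36 + z'^2) ) = 0,
so z' is constant. Integrating once:
    z(θ) = a θ + b,
a helix on the cylinder (a straight line when the cylinder is unrolled). The constants a, b are determined by the endpoint conditions.
With endpoint conditions z(0) = -3 and z(π/2) = 3: from z(0) = b we get b = -3, and a·π/2 + -3 = 3 gives a = 12/π, so
    z(θ) = (12/π) θ − 3.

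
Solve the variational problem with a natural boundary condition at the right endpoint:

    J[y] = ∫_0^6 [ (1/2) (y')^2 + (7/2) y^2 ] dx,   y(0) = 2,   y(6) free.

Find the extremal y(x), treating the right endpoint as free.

The Lagrangian L = (1/2) (y')^2 + (7/2) y^2 gives
    ∂L/∂y = 7 y,   ∂L/∂y' = y'.
Euler-Lagrange: y'' − 7 y = 0.
With k = sqrt(7), the general solution is
    y(x) = A cosh(sqrt(7) x) + B sinh(sqrt(7) x).
Fixed left endpoint y(0) = 2 ⇒ A = 2.
The right endpoint x = 6 is free, so the natural (transversality) condition is ∂L/∂y' |_{x=6} = 0, i.e. y'(6) = 0.
Compute y'(x) = A k sinh(k x) + B k cosh(k x), so
    y'(6) = A k sinh(k·6) + B k cosh(k·6) = 0
    ⇒ B = −A tanh(k·6) = − 2 tanh(sqrt(7)·6).
Therefore the extremal is
    y(x) = 2 cosh(sqrt(7) x) − 2 tanh(sqrt(7)·6) sinh(sqrt(7) x).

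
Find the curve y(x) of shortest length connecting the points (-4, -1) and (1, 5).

Arc-length functional: J[y] = ∫ sqrt(1 + (y')^2) dx.
Lagrangian L = sqrt(1 + (y')^2) has no explicit y dependence, so ∂L/∂y = 0 and the Euler-Lagrange equation gives
    d/dx( y' / sqrt(1 + (y')^2) ) = 0  ⇒  y' / sqrt(1 + (y')^2) = const.
Hence y' is constant, so y(x) is affine.
Fitting the endpoints (-4, -1) and (1, 5):
    slope m = (5 − (-1)) / (1 − (-4)) = 6/5,
    intercept c = (-1) − m·(-4) = 19/5.
Extremal: y(x) = (6/5) x + 19/5.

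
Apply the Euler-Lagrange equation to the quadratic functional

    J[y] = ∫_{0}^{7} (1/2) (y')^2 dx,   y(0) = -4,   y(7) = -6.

The Lagrangian is L = (1/2) (y')^2.
Compute ∂L/∂y = 0, ∂L/∂y' = y'.
The Euler-Lagrange equation d/dx(∂L/∂y') − ∂L/∂y = 0 reduces to
    y'' = 0.
Its general solution is
    y(x) = A x + B,
with A, B fixed by the endpoint conditions.
Applying the endpoint conditions y(0) = -4 and y(7) = -6: solve A·0 + B = -4 and A·7 + B = -6. Subtracting gives A(7 − 0) = -6 − -4, so A = -2/7, and B = -4 − A·0 = -4. Therefore
    y(x) = (-2/7) x - 4.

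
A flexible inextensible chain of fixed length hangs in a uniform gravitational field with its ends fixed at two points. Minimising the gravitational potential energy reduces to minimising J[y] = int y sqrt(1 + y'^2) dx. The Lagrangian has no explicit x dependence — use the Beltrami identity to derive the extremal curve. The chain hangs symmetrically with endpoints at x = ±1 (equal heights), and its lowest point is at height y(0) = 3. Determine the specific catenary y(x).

The Lagrangian L(y, y') = y sqrt(1 + y'^2) has no explicit x dependence, so the Beltrami identity applies:
    L − y' ∂L/∂y' = C.
Compute ∂L/∂y' = y · y' / sqrt(1 + y'^2). Then
    L − y' ∂L/∂y'
    = y sqrt(1 + y'^2) − y · y'^2 / sqrt(1 + y'^2)
    = y (1 + y'^2 − y'^2) / sqrt(1 + y'^2)
    = y / sqrt(1 + y'^2) = C.
Squaring gives y^2 = C^2 (1 + y'^2), i.e.
    y'^2 = y^2 / C^2 − 1.
Separating variables,
    dy / sqrt(y^2 − C^2) = dx / C,
and integrating gives arccosh(y / C) = (x − a)/C, so
    y(x) = C cosh((x − a)/C),
the catenary. The constants C and a are fixed by the two endpoint conditions (and, for the hanging-chain problem, the length constraint selects C).
Now fit the given data. The endpoints x = ±1 are symmetric at equal height, so the catenary is even about its minimum: a = 0 and y(x) = C cosh(x/C). The lowest point is y(0) = C cosh(0) = C, and we are told y(0) = 3, so C = 3. Therefore
    y(x) = 3 cosh(x/3),
and at the endpoints
    y(±1) = 3 cosh(1/3).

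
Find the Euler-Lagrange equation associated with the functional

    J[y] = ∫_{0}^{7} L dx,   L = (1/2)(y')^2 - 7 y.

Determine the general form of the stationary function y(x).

The Lagrangian is L = (1/2)(y')^2 - 7 y.
∂L/∂y = -7.
∂L/∂y' = y'.
The Euler-Lagrange equation d/dx(∂L/∂y') − ∂L/∂y = 0 becomes:
    y'' + 7 = 0
General solution: y(x) = -(7/2) x^2 + A x + B, where A and B are arbitrary constants fixed by the endpoint conditions.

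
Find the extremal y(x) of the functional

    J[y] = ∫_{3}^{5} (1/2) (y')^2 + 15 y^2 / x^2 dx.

The Lagrangian is L = (1/2) (y')^2 + 15 y^2 / x^2.
Compute ∂L/∂y = 30y/x^2, ∂L/∂y' = y'.
The Euler-Lagrange equation d/dx(∂L/∂y') − ∂L/∂y = 0 reduces to
    y'' − 30/x^2 · y = 0  (x > 0).
Its general solution is
    y(x) = A x^6 + B x^(-5),
with A, B fixed by the endpoint conditions.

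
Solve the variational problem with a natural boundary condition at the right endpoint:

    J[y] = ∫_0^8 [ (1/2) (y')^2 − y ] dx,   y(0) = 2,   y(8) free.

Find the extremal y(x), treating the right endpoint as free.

The Lagrangian L = (1/2) (y')^2 − y gives
    ∂L/∂y = −1,   ∂L/∂y' = y'.
Euler-Lagrange: d/dx(y') − (−1) = 0, i.e. y'' + 1 = 0, so
    y(x) = −(1/2) x^2 + C1 x + C2.
Fixed left endpoint y(0) = 2 ⇒ C2 = 2.
The right endpoint x = 8 is free, so the natural (transversality) condition is ∂L/∂y' |_{x=8} = 0, i.e. y'(8) = 0.
Compute y'(x) = −1 x + C1, so y'(8) = −8 + C1 = 0 ⇒ C1 = 8.
Therefore the extremal is
    y(x) = −x^2/2 + 8 x + 2.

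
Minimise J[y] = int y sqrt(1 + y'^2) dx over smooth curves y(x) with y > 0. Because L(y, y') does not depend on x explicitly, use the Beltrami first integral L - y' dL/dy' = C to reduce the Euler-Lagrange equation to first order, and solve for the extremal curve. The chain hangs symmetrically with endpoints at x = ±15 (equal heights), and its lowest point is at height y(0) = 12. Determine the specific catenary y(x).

The Lagrangian L(y, y') = y sqrt(1 + y'^2) has no explicit x dependence, so the Beltrami identity applies:
    L − y' ∂L/∂y' = C.
Compute ∂L/∂y' = y · y' / sqrt(1 + y'^2). Then
    L − y' ∂L/∂y'
    = y sqrt(1 + y'^2) − y · y'^2 / sqrt(1 + y'^2)
    = y (1 + y'^2 − y'^2) / sqrt(1 + y'^2)
    = y / sqrt(1 + y'^2) = C.
Squaring gives y^2 = C^2 (1 + y'^2), i.e.
    y'^2 = y^2 / C^2 − 1.
Separating variables,
    dy / sqrt(y^2 − C^2) = dx / C,
and integrating gives arccosh(y / C) = (x − a)/C, so
    y(x) = C cosh((x − a)/C),
the catenary. The constants C and a are fixed by the two endpoint conditions (and, for the hanging-chain problem, the length constraint selects C).
Now fit the given data. The endpoints x = ±15 are symmetric at equal height, so the catenary is even about its minimum: a = 0 and y(x) = C cosh(x/C). The lowest point is y(0) = C cosh(0) = C, and we are told y(0) = 12, so C = 12. Therefore
    y(x) = 12 cosh(x/12),
and at the endpoints
    y(±15) = 12 cosh(15/12).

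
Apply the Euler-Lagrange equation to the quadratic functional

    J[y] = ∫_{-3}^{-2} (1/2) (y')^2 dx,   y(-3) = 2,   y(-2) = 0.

The Lagrangian is L = (1/2) (y')^2.
Compute ∂L/∂y = 0, ∂L/∂y' = y'.
The Euler-Lagrange equation d/dx(∂L/∂y') − ∂L/∂y = 0 reduces to
    y'' = 0.
Its general solution is
    y(x) = A x + B,
with A, B fixed by the endpoint conditions.
Applying the endpoint conditions y(-3) = 2 and y(-2) = 0: solve A·-3 + B = 2 and A·-2 + B = 0. Subtracting gives A(-2 − -3) = 0 − 2, so A = -2, and B = 2 − A·-3 = -4. Therefore
    y(x) = -2 x - 4.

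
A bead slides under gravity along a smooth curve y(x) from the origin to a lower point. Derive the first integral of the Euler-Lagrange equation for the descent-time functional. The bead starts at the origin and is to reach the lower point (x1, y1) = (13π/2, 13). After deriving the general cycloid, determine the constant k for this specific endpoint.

The Lagrangian L = sqrt((1 + y'^2) / y) has no explicit x dependence, so the Beltrami identity applies:
    L − y' ∂L/∂y' = C.
Compute ∂L/∂y' = y' / sqrt(y (1 + y'^2)).
Substitute:
    sqrt((1 + y'^2)/y) − y'·y' / sqrt(y (1 + y'^2))
    = (1 + y'^2) / sqrt(y (1 + y'^2)) − y'^2 / sqrt(y (1 + y'^2))
    = 1 / sqrt(y (1 + y'^2)) = C.
Squaring and rearranging gives the first integral
    y (1 + y'^2) = 1/C^2 =: k   (constant).
Solving this first-order ODE by the substitution
    y = (k/2)(1 − cos θ)
yields the cycloid parameterisation
    x(θ) = (k/2)(θ − sin θ),   y(θ) = (k/2)(1 − cos θ).
The constant k is fixed by the endpoint condition.
Now fit the given lower endpoint (x1, y1) = (13π/2, 13). At the bottom of the first arch (θ = π), the parametric equations give
    y(π) = (k/2)(1 − cos π) = k,
    x(π) = (k/2)(π − sin π) = kπ/2.
Matching y(π) = 13 gives k = 13, consistent with x(π) = 13π/2. Therefore the specific cycloid is
    x(θ) = (13/2)(θ − sin θ),   y(θ) = (13/2)(1 − cos θ).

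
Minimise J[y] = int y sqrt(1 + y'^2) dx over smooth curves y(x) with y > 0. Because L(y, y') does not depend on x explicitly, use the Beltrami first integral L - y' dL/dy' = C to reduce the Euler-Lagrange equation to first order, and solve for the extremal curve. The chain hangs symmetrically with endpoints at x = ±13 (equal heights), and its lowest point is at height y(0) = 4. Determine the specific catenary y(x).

The Lagrangian L(y, y') = y sqrt(1 + y'^2) has no explicit x dependence, so the Beltrami identity applies:
    L − y' ∂L/∂y' = C.
Compute ∂L/∂y' = y · y' / sqrt(1 + y'^2). Then
    L − y' ∂L/∂y'
    = y sqrt(1 + y'^2) − y · y'^2 / sqrt(1 + y'^2)
    = y (1 + y'^2 − y'^2) / sqrt(1 + y'^2)
    = y / sqrt(1 + y'^2) = C.
Squaring gives y^2 = C^2 (1 + y'^2), i.e.
    y'^2 = y^2 / C^2 − 1.
Separating variables,
    dy / sqrt(y^2 − C^2) = dx / C,
and integrating gives arccosh(y / C) = (x − a)/C, so
    y(x) = C cosh((x − a)/C),
the catenary. The constants C and a are fixed by the two endpoint conditions (and, for the hanging-chain problem, the length constraint selects C).
Now fit the given data. The endpoints x = ±13 are symmetric at equal height, so the catenary is even about its minimum: a = 0 and y(x) = C cosh(x/C). The lowest point is y(0) = C cosh(0) = C, and we are told y(0) = 4, so C = 4. Therefore
    y(x) = 4 cosh(x/4),
and at the endpoints
    y(±13) = 4 cosh(13/4).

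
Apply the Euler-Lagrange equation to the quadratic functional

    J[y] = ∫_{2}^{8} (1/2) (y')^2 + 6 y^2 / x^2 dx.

The Lagrangian is L = (1/2) (y')^2 + 6 y^2 / x^2.
Compute ∂L/∂y = 12y/x^2, ∂L/∂y' = y'.
The Euler-Lagrange equation d/dx(∂L/∂y') − ∂L/∂y = 0 reduces to
    y'' − 12/x^2 · y = 0  (x > 0).
Its general solution is
    y(x) = A x^4 + B x^(-3),
with A, B fixed by the endpoint conditions.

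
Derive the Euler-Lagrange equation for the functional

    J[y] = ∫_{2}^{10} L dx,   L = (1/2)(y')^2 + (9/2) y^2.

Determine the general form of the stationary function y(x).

The Lagrangian is L = (1/2)(y')^2 + (9/2) y^2.
∂L/∂y = 9y.
∂L/∂y' = y'.
The Euler-Lagrange equation d/dx(∂L/∂y') − ∂L/∂y = 0 becomes:
    y'' - 9 y = 0
General solution: y(x) = A e^(3x) + B e^(-3x), where A and B are arbitrary constants fixed by the endpoint conditions.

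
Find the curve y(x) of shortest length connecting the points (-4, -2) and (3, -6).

Arc-length functional: J[y] = ∫ sqrt(1 + (y')^2) dx.
Lagrangian L = sqrt(1 + (y')^2) has no explicit y dependence, so ∂L/∂y = 0 and the Euler-Lagrange equation gives
    d/dx( y' / sqrt(1 + (y')^2) ) = 0  ⇒  y' / sqrt(1 + (y')^2) = const.
Hence y' is constant, so y(x) is affine.
Fitting the endpoints (-4, -2) and (3, -6):
    slope m = ((-6) − (-2)) / (3 − (-4)) = -4/7,
    intercept c = (-2) − m·(-4) = -30/7.
Extremal: y(x) = (-4/7) x - 30/7.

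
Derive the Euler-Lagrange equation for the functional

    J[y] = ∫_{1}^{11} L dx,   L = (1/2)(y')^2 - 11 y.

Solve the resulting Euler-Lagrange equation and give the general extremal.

The Lagrangian is L = (1/2)(y')^2 - 11 y.
∂L/∂y = -11.
∂L/∂y' = y'.
The Euler-Lagrange equation d/dx(∂L/∂y') − ∂L/∂y = 0 becomes:
    y'' + 11 = 0
General solution: y(x) = -(11/2) x^2 + A x + B, where A and B are arbitrary constants fixed by the endpoint conditions.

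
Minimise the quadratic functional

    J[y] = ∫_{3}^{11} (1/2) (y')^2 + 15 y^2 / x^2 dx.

The Lagrangian is L = (1/2) (y')^2 + 15 y^2 / x^2.
Compute ∂L/∂y = 30y/x^2, ∂L/∂y' = y'.
The Euler-Lagrange equation d/dx(∂L/∂y') − ∂L/∂y = 0 reduces to
    y'' − 30/x^2 · y = 0  (x > 0).
Its general solution is
    y(x) = A x^6 + B x^(-5),
with A, B fixed by the endpoint conditions.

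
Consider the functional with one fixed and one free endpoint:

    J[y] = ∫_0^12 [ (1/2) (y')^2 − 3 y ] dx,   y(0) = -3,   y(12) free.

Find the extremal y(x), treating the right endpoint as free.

The Lagrangian L = (1/2) (y')^2 − 3 y gives
    ∂L/∂y = −3,   ∂L/∂y' = y'.
Euler-Lagrange: d/dx(y') − (−3) = 0, i.e. y'' + 3 = 0, so
    y(x) = −(3/2) x^2 + C1 x + C2.
Fixed left endpoint y(0) = -3 ⇒ C2 = -3.
The right endpoint x = 12 is free, so the natural (transversality) condition is ∂L/∂y' |_{x=12} = 0, i.e. y'(12) = 0.
Compute y'(x) = −3 x + C1, so y'(12) = −36 + C1 = 0 ⇒ C1 = 36.
Therefore the extremal is
    y(x) = −(3/2) x^2 + 36 x − 3.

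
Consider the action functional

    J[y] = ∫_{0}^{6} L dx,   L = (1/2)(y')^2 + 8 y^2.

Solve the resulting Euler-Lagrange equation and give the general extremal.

The Lagrangian is L = (1/2)(y')^2 + 8 y^2.
∂L/∂y = 16y.
∂L/∂y' = y'.
The Euler-Lagrange equation d/dx(∂L/∂y') − ∂L/∂y = 0 becomes:
    y'' - 16 y = 0
General solution: y(x) = A e^(4x) + B e^(-4x), where A and B are arbitrary constants fixed by the endpoint conditions.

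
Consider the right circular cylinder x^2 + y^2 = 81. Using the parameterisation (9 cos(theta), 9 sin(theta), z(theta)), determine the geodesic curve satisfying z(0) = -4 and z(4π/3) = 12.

Parameterise the cylinder of radius R = 9 as
    r(θ) = (9 cos θ, 9 sin θ, z(θ)).
The arc-length element is
    ds = sqrt(81 + (dz/dθ)^2) dθ,
so the Lagrangian is L = sqrt(81 + z'^2).
L depends on z' only, not on z or θ, so ∂L/∂z = 0 and
    ∂L/∂z' = z' / sqrt(81 + z'^2).
The Euler-Lagrange equation gives
    d/dθ( z' / sqrt(81 + z'^2) ) = 0,
so z' is constant. Integrating once:
    z(θ) = a θ + b,
a helix on the cylinder (a straight line when the cylinder is unrolled). The constants a, b are determined by the endpoint conditions.
With endpoint conditions z(0) = -4 and z(4π/3) = 12: from z(0) = b we get b = -4, and a·4π/3 + -4 = 12 gives a = 12/π, so
    z(θ) = (12/π) θ − 4.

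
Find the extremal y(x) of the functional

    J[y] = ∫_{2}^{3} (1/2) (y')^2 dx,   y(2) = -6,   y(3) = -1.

The Lagrangian is L = (1/2) (y')^2.
Compute ∂L/∂y = 0, ∂L/∂y' = y'.
The Euler-Lagrange equation d/dx(∂L/∂y') − ∂L/∂y = 0 reduces to
    y'' = 0.
Its general solution is
    y(x) = A x + B,
with A, B fixed by the endpoint conditions.
Applying the endpoint conditions y(2) = -6 and y(3) = -1: solve A·2 + B = -6 and A·3 + B = -1. Subtracting gives A(3 − 2) = -1 − -6, so A = 5, and B = -6 − A·2 = -16. Therefore
    y(x) = 5 x - 16.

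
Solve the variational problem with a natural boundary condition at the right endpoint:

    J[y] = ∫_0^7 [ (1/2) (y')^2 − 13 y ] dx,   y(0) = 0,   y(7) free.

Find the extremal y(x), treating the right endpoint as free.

The Lagrangian L = (1/2) (y')^2 − 13 y gives
    ∂L/∂y = −13,   ∂L/∂y' = y'.
Euler-Lagrange: d/dx(y') − (−13) = 0, i.e. y'' + 13 = 0, so
    y(x) = −(13/2) x^2 + C1 x + C2.
Fixed left endpoint y(0) = 0 ⇒ C2 = 0.
The right endpoint x = 7 is free, so the natural (transversality) condition is ∂L/∂y' |_{x=7} = 0, i.e. y'(7) = 0.
Compute y'(x) = −13 x + C1, so y'(7) = −91 + C1 = 0 ⇒ C1 = 91.
Therefore the extremal is
    y(x) = −(13/2) x^2 + 91 x.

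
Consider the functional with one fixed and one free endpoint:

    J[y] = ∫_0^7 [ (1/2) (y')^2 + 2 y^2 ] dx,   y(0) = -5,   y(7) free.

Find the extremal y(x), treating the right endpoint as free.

The Lagrangian L = (1/2) (y')^2 + 2 y^2 gives
    ∂L/∂y = 4 y,   ∂L/∂y' = y'.
Euler-Lagrange: y'' − 4 y = 0.
With k = 2, the general solution is
    y(x) = A cosh(2 x) + B sinh(2 x).
Fixed left endpoint y(0) = -5 ⇒ A = -5.
The right endpoint x = 7 is free, so the natural (transversality) condition is ∂L/∂y' |_{x=7} = 0, i.e. y'(7) = 0.
Compute y'(x) = A k sinh(k x) + B k cosh(k x), so
    y'(7) = A k sinh(k·7) + B k cosh(k·7) = 0
    ⇒ B = −A tanh(k·7) = 5 tanh(2·7).
Therefore the extremal is
    y(x) = −5 cosh(2 x) + 5 tanh(2·7) sinh(2 x).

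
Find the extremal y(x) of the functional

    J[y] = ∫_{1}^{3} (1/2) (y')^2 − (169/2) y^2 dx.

The Lagrangian is L = (1/2) (y')^2 − (169/2) y^2.
Compute ∂L/∂y = -169y, ∂L/∂y' = y'.
The Euler-Lagrange equation d/dx(∂L/∂y') − ∂L/∂y = 0 reduces to
    y'' + 169 y = 0.
Its general solution is
    y(x) = A sin(13x) + B cos(13x),
with A, B fixed by the endpoint conditions.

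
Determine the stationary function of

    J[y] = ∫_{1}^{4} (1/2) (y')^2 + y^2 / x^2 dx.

The Lagrangian is L = (1/2) (y')^2 + y^2 / x^2.
Compute ∂L/∂y = 2y/x^2, ∂L/∂y' = y'.
The Euler-Lagrange equation d/dx(∂L/∂y') − ∂L/∂y = 0 reduces to
    y'' − 2/x^2 · y = 0  (x > 0).
Its general solution is
    y(x) = A x^2 + B / x,
with A, B fixed by the endpoint conditions.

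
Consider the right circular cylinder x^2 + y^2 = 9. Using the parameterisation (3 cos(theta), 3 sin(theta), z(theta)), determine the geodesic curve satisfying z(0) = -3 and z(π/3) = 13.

Parameterise the cylinder of radius R = 3 as
    r(θ) = (3 cos θ, 3 sin θ, z(θ)).
The arc-length element is
    ds = sqrt(9 + (dz/dθ)^2) dθ,
so the Lagrangian is L = sqrt(9 + z'^2).
L depends on z' only, not on z or θ, so ∂L/∂z = 0 and
    ∂L/∂z' = z' / sqrt(9 + z'^2).
The Euler-Lagrange equation gives
    d/dθ( z' / sqrt(9 + z'^2) ) = 0,
so z' is constant. Integrating once:
    z(θ) = a θ + b,
a helix on the cylinder (a straight line when the cylinder is unrolled). The constants a, b are determined by the endpoint conditions.
With endpoint conditions z(0) = -3 and z(π/3) = 13: from z(0) = b we get b = -3, and a·π/3 + -3 = 13 gives a = 48/π, so
    z(θ) = (48/π) θ − 3.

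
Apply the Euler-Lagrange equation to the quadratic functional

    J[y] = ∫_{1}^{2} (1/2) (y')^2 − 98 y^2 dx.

The Lagrangian is L = (1/2) (y')^2 − 98 y^2.
Compute ∂L/∂y = -196y, ∂L/∂y' = y'.
The Euler-Lagrange equation d/dx(∂L/∂y') − ∂L/∂y = 0 reduces to
    y'' + 196 y = 0.
Its general solution is
    y(x) = A sin(14x) + B cos(14x),
with A, B fixed by the endpoint conditions.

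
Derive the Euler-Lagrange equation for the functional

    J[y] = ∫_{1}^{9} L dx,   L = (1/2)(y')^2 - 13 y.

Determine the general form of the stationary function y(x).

The Lagrangian is L = (1/2)(y')^2 - 13 y.
∂L/∂y = -13.
∂L/∂y' = y'.
The Euler-Lagrange equation d/dx(∂L/∂y') − ∂L/∂y = 0 becomes:
    y'' + 13 = 0
General solution: y(x) = -(13/2) x^2 + A x + B, where A and B are arbitrary constants fixed by the endpoint conditions.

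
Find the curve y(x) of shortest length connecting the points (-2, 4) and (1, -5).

Arc-length functional: J[y] = ∫ sqrt(1 + (y')^2) dx.
Lagrangian L = sqrt(1 + (y')^2) has no explicit y dependence, so ∂L/∂y = 0 and the Euler-Lagrange equation gives
    d/dx( y' / sqrt(1 + (y')^2) ) = 0  ⇒  y' / sqrt(1 + (y')^2) = const.
Hence y' is constant, so y(x) is affine.
Fitting the endpoints (-2, 4) and (1, -5):
    slope m = ((-5) − 4) / (1 − (-2)) = -3,
    intercept c = 4 − m·(-2) = -2.
Extremal: y(x) = -3 x - 2.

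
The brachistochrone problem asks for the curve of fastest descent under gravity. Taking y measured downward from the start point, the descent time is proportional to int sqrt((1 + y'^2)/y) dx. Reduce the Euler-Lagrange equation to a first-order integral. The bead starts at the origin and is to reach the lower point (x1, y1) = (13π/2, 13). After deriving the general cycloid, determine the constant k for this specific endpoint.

The Lagrangian L = sqrt((1 + y'^2) / y) has no explicit x dependence, so the Beltrami identity applies:
    L − y' ∂L/∂y' = C.
Compute ∂L/∂y' = y' / sqrt(y (1 + y'^2)).
Substitute:
    sqrt((1 + y'^2)/y) − y'·y' / sqrt(y (1 + y'^2))
    = (1 + y'^2) / sqrt(y (1 + y'^2)) − y'^2 / sqrt(y (1 + y'^2))
    = 1 / sqrt(y (1 + y'^2)) = C.
Squaring and rearranging gives the first integral
    y (1 + y'^2) = 1/C^2 =: k   (constant).
Solving this first-order ODE by the substitution
    y = (k/2)(1 − cos θ)
yields the cycloid parameterisation
    x(θ) = (k/2)(θ − sin θ),   y(θ) = (k/2)(1 − cos θ).
The constant k is fixed by the endpoint condition.
Now fit the given lower endpoint (x1, y1) = (13π/2, 13). At the bottom of the first arch (θ = π), the parametric equations give
    y(π) = (k/2)(1 − cos π) = k,
    x(π) = (k/2)(π − sin π) = kπ/2.
Matching y(π) = 13 gives k = 13, consistent with x(π) = 13π/2. Therefore the specific cycloid is
    x(θ) = (13/2)(θ − sin θ),   y(θ) = (13/2)(1 − cos θ).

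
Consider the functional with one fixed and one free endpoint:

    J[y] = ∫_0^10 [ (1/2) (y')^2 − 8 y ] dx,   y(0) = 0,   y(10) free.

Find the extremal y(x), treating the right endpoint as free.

The Lagrangian L = (1/2) (y')^2 − 8 y gives
    ∂L/∂y = −8,   ∂L/∂y' = y'.
Euler-Lagrange: d/dx(y') − (−8) = 0, i.e. y'' + 8 = 0, so
    y(x) = −(8/2) x^2 + C1 x + C2.
Fixed left endpoint y(0) = 0 ⇒ C2 = 0.
The right endpoint x = 10 is free, so the natural (transversality) condition is ∂L/∂y' |_{x=10} = 0, i.e. y'(10) = 0.
Compute y'(x) = −8 x + C1, so y'(10) = −80 + C1 = 0 ⇒ C1 = 80.
Therefore the extremal is
    y(x) = −4 x^2 + 80 x.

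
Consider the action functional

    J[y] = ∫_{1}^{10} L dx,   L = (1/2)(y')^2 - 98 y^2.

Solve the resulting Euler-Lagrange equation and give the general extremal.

The Lagrangian is L = (1/2)(y')^2 - 98 y^2.
∂L/∂y = -196y.
∂L/∂y' = y'.
The Euler-Lagrange equation d/dx(∂L/∂y') − ∂L/∂y = 0 becomes:
    y'' + 196 y = 0
General solution: y(x) = A sin(14x) + B cos(14x), where A and B are arbitrary constants fixed by the endpoint conditions.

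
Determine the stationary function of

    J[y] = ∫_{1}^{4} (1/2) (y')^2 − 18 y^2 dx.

The Lagrangian is L = (1/2) (y')^2 − 18 y^2.
Compute ∂L/∂y = -36y, ∂L/∂y' = y'.
The Euler-Lagrange equation d/dx(∂L/∂y') − ∂L/∂y = 0 reduces to
    y'' + 36 y = 0.
Its general solution is
    y(x) = A sin(6x) + B cos(6x),
with A, B fixed by the endpoint conditions.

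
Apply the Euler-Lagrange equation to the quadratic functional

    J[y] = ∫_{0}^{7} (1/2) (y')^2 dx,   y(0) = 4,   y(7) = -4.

The Lagrangian is L = (1/2) (y')^2.
Compute ∂L/∂y = 0, ∂L/∂y' = y'.
The Euler-Lagrange equation d/dx(∂L/∂y') − ∂L/∂y = 0 reduces to
    y'' = 0.
Its general solution is
    y(x) = A x + B,
with A, B fixed by the endpoint conditions.
Applying the endpoint conditions y(0) = 4 and y(7) = -4: solve A·0 + B = 4 and A·7 + B = -4. Subtracting gives A(7 − 0) = -4 − 4, so A = -8/7, and B = 4 − A·0 = 4. Therefore
    y(x) = (-8/7) x + 4.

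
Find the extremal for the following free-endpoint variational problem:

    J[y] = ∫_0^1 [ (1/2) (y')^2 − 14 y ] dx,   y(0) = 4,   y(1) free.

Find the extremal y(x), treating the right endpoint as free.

The Lagrangian L = (1/2) (y')^2 − 14 y gives
    ∂L/∂y = −14,   ∂L/∂y' = y'.
Euler-Lagrange: d/dx(y') − (−14) = 0, i.e. y'' + 14 = 0, so
    y(x) = −(14/2) x^2 + C1 x + C2.
Fixed left endpoint y(0) = 4 ⇒ C2 = 4.
The right endpoint x = 1 is free, so the natural (transversality) condition is ∂L/∂y' |_{x=1} = 0, i.e. y'(1) = 0.
Compute y'(x) = −14 x + C1, so y'(1) = −14 + C1 = 0 ⇒ C1 = 14.
Therefore the extremal is
    y(x) = −7 x^2 + 14 x + 4.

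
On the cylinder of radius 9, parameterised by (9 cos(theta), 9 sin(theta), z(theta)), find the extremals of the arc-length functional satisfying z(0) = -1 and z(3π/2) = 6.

Parameterise the cylinder of radius R = 9 as
    r(θ) = (9 cos θ, 9 sin θ, z(θ)).
The arc-length element is
    ds = sqrt(81 + (dz/dθ)^2) dθ,
so the Lagrangian is L = sqrt(81 + z'^2).
L depends on z' only, not on z or θ, so ∂L/∂z = 0 and
    ∂L/∂z' = z' / sqrt(81 + z'^2).
The Euler-Lagrange equation gives
    d/dθ( z' / sqrt(81 + z'^2) ) = 0,
so z' is constant. Integrating once:
    z(θ) = a θ + b,
a helix on the cylinder (a straight line when the cylinder is unrolled). The constants a, b are determined by the endpoint conditions.
With endpoint conditions z(0) = -1 and z(3π/2) = 6: from z(0) = b we get b = -1, and a·3π/2 + -1 = 6 gives a = 14/(3π), so
    z(θ) = (14/(3π)) θ − 1.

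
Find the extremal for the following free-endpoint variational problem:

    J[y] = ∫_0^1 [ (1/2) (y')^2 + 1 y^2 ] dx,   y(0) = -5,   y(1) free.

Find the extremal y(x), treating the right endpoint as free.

The Lagrangian L = (1/2) (y')^2 + 1 y^2 gives
    ∂L/∂y = 2 y,   ∂L/∂y' = y'.
Euler-Lagrange: y'' − 2 y = 0.
With k = sqrt(2), the general solution is
    y(x) = A cosh(sqrt(2) x) + B sinh(sqrt(2) x).
Fixed left endpoint y(0) = -5 ⇒ A = -5.
The right endpoint x = 1 is free, so the natural (transversality) condition is ∂L/∂y' |_{x=1} = 0, i.e. y'(1) = 0.
Compute y'(x) = A k sinh(k x) + B k cosh(k x), so
    y'(1) = A k sinh(k·1) + B k cosh(k·1) = 0
    ⇒ B = −A tanh(k·1) = 5 tanh(sqrt(2)·1).
Therefore the extremal is
    y(x) = −5 cosh(sqrt(2) x) + 5 tanh(sqrt(2)·1) sinh(sqrt(2) x).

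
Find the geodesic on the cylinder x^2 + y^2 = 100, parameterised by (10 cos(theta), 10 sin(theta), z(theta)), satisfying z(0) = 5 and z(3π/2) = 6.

Parameterise the cylinder of radius R = 10 as
    r(θ) = (10 cos θ, 10 sin θ, z(θ)).
The arc-length element is
    ds = sqrt(100 + (dz/dθ)^2) dθ,
so the Lagrangian is L = sqrt(100 + z'^2).
L depends on z' only, not on z or θ, so ∂L/∂z = 0 and
    ∂L/∂z' = z' / sqrt(100 + z'^2).
The Euler-Lagrange equation gives
    d/dθ( z' / sqrt(100 + z'^2) ) = 0,
so z' is constant. Integrating once:
    z(θ) = a θ + b,
a helix on the cylinder (a straight line when the cylinder is unrolled). The constants a, b are determined by the endpoint conditions.
With endpoint conditions z(0) = 5 and z(3π/2) = 6: from z(0) = b we get b = 5, and a·3π/2 + 5 = 6 gives a = 2/(3π), so
    z(θ) = (2/(3π)) θ + 5.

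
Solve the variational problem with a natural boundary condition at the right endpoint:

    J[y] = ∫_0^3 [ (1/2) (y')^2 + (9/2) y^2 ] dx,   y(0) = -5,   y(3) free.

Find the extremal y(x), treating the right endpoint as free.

The Lagrangian L = (1/2) (y')^2 + (9/2) y^2 gives
    ∂L/∂y = 9 y,   ∂L/∂y' = y'.
Euler-Lagrange: y'' − 9 y = 0.
With k = 3, the general solution is
    y(x) = A cosh(3 x) + B sinh(3 x).
Fixed left endpoint y(0) = -5 ⇒ A = -5.
The right endpoint x = 3 is free, so the natural (transversality) condition is ∂L/∂y' |_{x=3} = 0, i.e. y'(3) = 0.
Compute y'(x) = A k sinh(k x) + B k cosh(k x), so
    y'(3) = A k sinh(k·3) + B k cosh(k·3) = 0
    ⇒ B = −A tanh(k·3) = 5 tanh(3·3).
Therefore the extremal is
    y(x) = −5 cosh(3 x) + 5 tanh(3·3) sinh(3 x).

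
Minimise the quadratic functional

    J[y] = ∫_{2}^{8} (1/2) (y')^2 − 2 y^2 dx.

The Lagrangian is L = (1/2) (y')^2 − 2 y^2.
Compute ∂L/∂y = -4y, ∂L/∂y' = y'.
The Euler-Lagrange equation d/dx(∂L/∂y') − ∂L/∂y = 0 reduces to
    y'' + 4 y = 0.
Its general solution is
    y(x) = A sin(2x) + B cos(2x),
with A, B fixed by the endpoint conditions.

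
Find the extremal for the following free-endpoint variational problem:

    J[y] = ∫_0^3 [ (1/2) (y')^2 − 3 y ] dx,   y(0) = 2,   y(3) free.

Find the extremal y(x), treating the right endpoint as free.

The Lagrangian L = (1/2) (y')^2 − 3 y gives
    ∂L/∂y = −3,   ∂L/∂y' = y'.
Euler-Lagrange: d/dx(y') − (−3) = 0, i.e. y'' + 3 = 0, so
    y(x) = −(3/2) x^2 + C1 x + C2.
Fixed left endpoint y(0) = 2 ⇒ C2 = 2.
The right endpoint x = 3 is free, so the natural (transversality) condition is ∂L/∂y' |_{x=3} = 0, i.e. y'(3) = 0.
Compute y'(x) = −3 x + C1, so y'(3) = −9 + C1 = 0 ⇒ C1 = 9.
Therefore the extremal is
    y(x) = −(3/2) x^2 + 9 x + 2.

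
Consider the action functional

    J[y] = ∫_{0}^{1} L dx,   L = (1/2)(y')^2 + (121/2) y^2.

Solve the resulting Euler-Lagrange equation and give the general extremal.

The Lagrangian is L = (1/2)(y')^2 + (121/2) y^2.
∂L/∂y = 121y.
∂L/∂y' = y'.
The Euler-Lagrange equation d/dx(∂L/∂y') − ∂L/∂y = 0 becomes:
    y'' - 121 y = 0
General solution: y(x) = A e^(11x) + B e^(-11x), where A and B are arbitrary constants fixed by the endpoint conditions.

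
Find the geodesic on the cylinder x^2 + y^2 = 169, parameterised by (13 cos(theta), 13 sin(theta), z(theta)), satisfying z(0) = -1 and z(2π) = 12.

Parameterise the cylinder of radius R = 13 as
    r(θ) = (13 cos θ, 13 sin θ, z(θ)).
The arc-length element is
    ds = sqrt(169 + (dz/dθ)^2) dθ,
so the Lagrangian is L = sqrt(169 + z'^2).
L depends on z' only, not on z or θ, so ∂L/∂z = 0 and
    ∂L/∂z' = z' / sqrt(169 + z'^2).
The Euler-Lagrange equation gives
    d/dθ( z' / sqrt(169 + z'^2) ) = 0,
so z' is constant. Integrating once:
    z(θ) = a θ + b,
a helix on the cylinder (a straight line when the cylinder is unrolled). The constants a, b are determined by the endpoint conditions.
With endpoint conditions z(0) = -1 and z(2π) = 12: from z(0) = b we get b = -1, and a·2π + -1 = 12 gives a = 13/(2π), so
    z(θ) = (13/(2π)) θ − 1.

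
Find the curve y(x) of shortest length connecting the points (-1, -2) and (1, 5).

Arc-length functional: J[y] = ∫ sqrt(1 + (y')^2) dx.
Lagrangian L = sqrt(1 + (y')^2) has no explicit y dependence, so ∂L/∂y = 0 and the Euler-Lagrange equation gives
    d/dx( y' / sqrt(1 + (y')^2) ) = 0  ⇒  y' / sqrt(1 + (y')^2) = const.
Hence y' is constant, so y(x) is affine.
Fitting the endpoints (-1, -2) and (1, 5):
    slope m = (5 − (-2)) / (1 − (-1)) = 7/2,
    intercept c = (-2) − m·(-1) = 3/2.
Extremal: y(x) = (7/2) x + 3/2.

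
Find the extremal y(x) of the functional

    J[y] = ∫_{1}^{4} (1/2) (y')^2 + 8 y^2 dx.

The Lagrangian is L = (1/2) (y')^2 + 8 y^2.
Compute ∂L/∂y = 16y, ∂L/∂y' = y'.
The Euler-Lagrange equation d/dx(∂L/∂y') − ∂L/∂y = 0 reduces to
    y'' − 16 y = 0.
Its general solution is
    y(x) = A e^(4x) + B e^(−4x),
with A, B fixed by the endpoint conditions.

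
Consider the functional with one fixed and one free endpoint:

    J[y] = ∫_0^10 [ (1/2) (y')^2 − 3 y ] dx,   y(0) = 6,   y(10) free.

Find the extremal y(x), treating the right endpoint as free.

The Lagrangian L = (1/2) (y')^2 − 3 y gives
    ∂L/∂y = −3,   ∂L/∂y' = y'.
Euler-Lagrange: d/dx(y') − (−3) = 0, i.e. y'' + 3 = 0, so
    y(x) = −(3/2) x^2 + C1 x + C2.
Fixed left endpoint y(0) = 6 ⇒ C2 = 6.
The right endpoint x = 10 is free, so the natural (transversality) condition is ∂L/∂y' |_{x=10} = 0, i.e. y'(10) = 0.
Compute y'(x) = −3 x + C1, so y'(10) = −30 + C1 = 0 ⇒ C1 = 30.
Therefore the extremal is
    y(x) = −(3/2) x^2 + 30 x + 6.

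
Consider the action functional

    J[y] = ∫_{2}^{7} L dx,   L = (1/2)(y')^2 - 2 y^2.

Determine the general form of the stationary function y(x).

The Lagrangian is L = (1/2)(y')^2 - 2 y^2.
∂L/∂y = -4y.
∂L/∂y' = y'.
The Euler-Lagrange equation d/dx(∂L/∂y') − ∂L/∂y = 0 becomes:
    y'' + 4 y = 0
General solution: y(x) = A sin(2x) + B cos(2x), where A and B are arbitrary constants fixed by the endpoint conditions.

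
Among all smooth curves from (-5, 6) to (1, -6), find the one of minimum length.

Arc-length functional: J[y] = ∫ sqrt(1 + (y')^2) dx.
Lagrangian L = sqrt(1 + (y')^2) has no explicit y dependence, so ∂L/∂y = 0 and the Euler-Lagrange equation gives
    d/dx( y' / sqrt(1 + (y')^2) ) = 0  ⇒  y' / sqrt(1 + (y')^2) = const.
Hence y' is constant, so y(x) is affine.
Fitting the endpoints (-5, 6) and (1, -6):
    slope m = ((-6) − 6) / (1 − (-5)) = -2,
    intercept c = 6 − m·(-5) = -4.
Extremal: y(x) = -2 x - 4.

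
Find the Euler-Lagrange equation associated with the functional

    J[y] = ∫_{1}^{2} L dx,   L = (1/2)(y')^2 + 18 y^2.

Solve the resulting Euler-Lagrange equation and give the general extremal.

The Lagrangian is L = (1/2)(y')^2 + 18 y^2.
∂L/∂y = 36y.
∂L/∂y' = y'.
The Euler-Lagrange equation d/dx(∂L/∂y') − ∂L/∂y = 0 becomes:
    y'' - 36 y = 0
General solution: y(x) = A e^(6x) + B e^(-6x), where A and B are arbitrary constants fixed by the endpoint conditions.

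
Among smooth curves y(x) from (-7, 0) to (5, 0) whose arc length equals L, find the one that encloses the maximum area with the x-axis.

Set up the augmented Lagrangian using a multiplier λ for the length constraint:
    F(y, y') = y − λ sqrt(1 + y'^2).
F has no explicit x dependence, so the Beltrami identity yields a first integral
    F − y' ∂F/∂y' = C.
Compute ∂F/∂y' = −λ y' / sqrt(1 + y'^2). Then
    y − λ sqrt(1 + y'^2) + λ y'^2 / sqrt(1 + y'^2) = C
    ⇒  y − λ / sqrt(1 + y'^2) = C.
Solving for y' and integrating gives
    (x − a)^2 + (y − b)^2 = λ^2,
a circular arc of radius λ. The constants a, b are determined by the endpoint conditions y(-7) = y(5) = 0, and λ is fixed implicitly by the length constraint
    ∫_{-7}^{5} sqrt(1 + y'^2) dx = L.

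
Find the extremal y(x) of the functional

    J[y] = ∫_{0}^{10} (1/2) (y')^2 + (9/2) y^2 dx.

The Lagrangian is L = (1/2) (y')^2 + (9/2) y^2.
Compute ∂L/∂y = 9y, ∂L/∂y' = y'.
The Euler-Lagrange equation d/dx(∂L/∂y') − ∂L/∂y = 0 reduces to
    y'' − 9 y = 0.
Its general solution is
    y(x) = A e^(3x) + B e^(−3x),
with A, B fixed by the endpoint conditions.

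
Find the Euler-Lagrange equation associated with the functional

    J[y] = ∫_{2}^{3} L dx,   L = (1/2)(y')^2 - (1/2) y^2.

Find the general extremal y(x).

The Lagrangian is L = (1/2)(y')^2 - (1/2) y^2.
∂L/∂y = -y.
∂L/∂y' = y'.
The Euler-Lagrange equation d/dx(∂L/∂y') − ∂L/∂y = 0 becomes:
    y'' + y = 0
General solution: y(x) = A sin(x) + B cos(x), where A and B are arbitrary constants fixed by the endpoint conditions.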